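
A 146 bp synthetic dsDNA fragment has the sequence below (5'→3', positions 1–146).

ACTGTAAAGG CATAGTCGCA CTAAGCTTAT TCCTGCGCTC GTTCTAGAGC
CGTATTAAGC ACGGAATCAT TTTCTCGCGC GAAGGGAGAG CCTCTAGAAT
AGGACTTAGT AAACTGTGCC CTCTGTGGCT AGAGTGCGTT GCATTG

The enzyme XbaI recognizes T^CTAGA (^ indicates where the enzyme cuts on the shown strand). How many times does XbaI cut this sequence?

2

TCTAGA occurs starting at positions 43, 93.
XbaI cuts at 2 sites.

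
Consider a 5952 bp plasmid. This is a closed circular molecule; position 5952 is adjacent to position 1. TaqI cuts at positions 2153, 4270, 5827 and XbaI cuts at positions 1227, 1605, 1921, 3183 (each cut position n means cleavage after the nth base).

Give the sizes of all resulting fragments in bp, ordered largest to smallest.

1557, 1352, 1087, 1030, 378, 316, 232 bp

Combined cut positions (sorted): 1227, 1605, 1921, 2153, 3183, 4270, 5827.
Circular molecule, 7 cuts → 7 fragments:
  1605 − 1227 = 378 bp
  1921 − 1605 = 316 bp
  2153 − 1921 = 232 bp
  3183 − 2153 = 1030 bp
  4270 − 3183 = 1087 bp
  5827 − 4270 = 1557 bp
  wrap: 5952 − 5827 + 1227 = 1352 bp
Sorted largest to smallest: 1557, 1352, 1087, 1030, 378, 316, 232 bp.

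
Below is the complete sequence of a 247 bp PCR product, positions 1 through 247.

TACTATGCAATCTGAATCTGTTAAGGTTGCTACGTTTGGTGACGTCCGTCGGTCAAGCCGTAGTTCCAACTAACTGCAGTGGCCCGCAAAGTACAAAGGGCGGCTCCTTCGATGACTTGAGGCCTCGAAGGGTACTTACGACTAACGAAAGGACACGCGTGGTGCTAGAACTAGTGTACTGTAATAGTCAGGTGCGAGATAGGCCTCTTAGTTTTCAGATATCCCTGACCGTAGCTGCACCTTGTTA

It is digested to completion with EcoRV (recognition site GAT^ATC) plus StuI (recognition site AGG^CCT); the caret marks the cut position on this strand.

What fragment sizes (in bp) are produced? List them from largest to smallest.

The EcoRV site (GATATC) starts at position 218.
EcoRV cuts after base 3 of each site, so after position 220.
StuI sites (AGGCCT) start at positions 120, 201.
StuI cuts after base 3 of each site, so after positions 122, 203.
Combined cut positions: 122, 203, 220.
Linear molecule, 3 cuts → 4 fragments:
  1–122 → 122 bp
  123–203 → 81 bp
  204–220 → 17 bp
  221–247 → 27 bp
Sorted largest to smallest: 122, 81, 27, 17 bp.

122, 81, 27, 17 bp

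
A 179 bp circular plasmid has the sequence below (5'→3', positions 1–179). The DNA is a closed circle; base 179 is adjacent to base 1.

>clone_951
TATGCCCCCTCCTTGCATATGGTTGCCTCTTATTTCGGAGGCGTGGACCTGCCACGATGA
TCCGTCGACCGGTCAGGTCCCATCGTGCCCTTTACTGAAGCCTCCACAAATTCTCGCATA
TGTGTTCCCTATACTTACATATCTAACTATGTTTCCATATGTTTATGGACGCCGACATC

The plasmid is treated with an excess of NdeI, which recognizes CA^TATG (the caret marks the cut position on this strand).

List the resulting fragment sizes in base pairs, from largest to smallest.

NdeI sites (CATATG) start at positions 16, 117, 156.
NdeI cuts after base 2 of each site, so after positions 17, 118, 157.
Circular molecule, 3 cuts → 3 fragments:
  18–118 → 101 bp
  119–157 → 39 bp
  158–179 then 1–17 → 22 + 17 = 39 bp
Sorted largest to smallest: 101, 39, 39 bp.

101, 39, 39 bp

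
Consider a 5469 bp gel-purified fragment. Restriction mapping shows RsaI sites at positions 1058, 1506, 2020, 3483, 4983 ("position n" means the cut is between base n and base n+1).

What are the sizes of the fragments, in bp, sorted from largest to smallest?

Linear molecule, 5 cuts → 6 fragments:
  1058 − 0 = 1058 bp
  1506 − 1058 = 448 bp
  2020 − 1506 = 514 bp
  3483 − 2020 = 1463 bp
  4983 − 3483 = 1500 bp
  5469 − 4983 = 486 bp
Sorted largest to smallest: 1500, 1463, 1058, 514, 486, 448 bp.

1500, 1463, 1058, 514, 486, 448 bp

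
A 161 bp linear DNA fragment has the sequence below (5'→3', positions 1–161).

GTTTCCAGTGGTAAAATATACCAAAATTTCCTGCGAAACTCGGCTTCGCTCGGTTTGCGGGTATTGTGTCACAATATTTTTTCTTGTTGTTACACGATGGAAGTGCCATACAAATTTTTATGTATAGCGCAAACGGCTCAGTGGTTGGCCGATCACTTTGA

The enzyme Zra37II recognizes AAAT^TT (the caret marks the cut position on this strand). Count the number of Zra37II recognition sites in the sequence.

AAATTT occurs starting at positions 24, 112.
Zra37II cuts at 2 sites.

2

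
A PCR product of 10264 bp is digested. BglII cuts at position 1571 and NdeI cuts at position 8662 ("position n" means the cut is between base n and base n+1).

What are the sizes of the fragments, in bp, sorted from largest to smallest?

Combined cut positions (sorted): 1571, 8662.
Linear molecule, 2 cuts → 3 fragments:
  1571 − 0 = 1571 bp
  8662 − 1571 = 7091 bp
  10264 − 8662 = 1602 bp
Sorted largest to smallest: 7091, 1602, 1571 bp.

7091, 1602, 1571 bp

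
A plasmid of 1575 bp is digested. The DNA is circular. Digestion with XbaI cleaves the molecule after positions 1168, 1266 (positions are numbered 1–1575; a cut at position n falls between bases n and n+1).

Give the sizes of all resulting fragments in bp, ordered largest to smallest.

1477, 98 bp

Circular molecule, 2 cuts → 2 fragments:
  1266 − 1168 = 98 bp
  wrap: 1575 − 1266 + 1168 = 1477 bp
Sorted largest to smallest: 1477, 98 bp.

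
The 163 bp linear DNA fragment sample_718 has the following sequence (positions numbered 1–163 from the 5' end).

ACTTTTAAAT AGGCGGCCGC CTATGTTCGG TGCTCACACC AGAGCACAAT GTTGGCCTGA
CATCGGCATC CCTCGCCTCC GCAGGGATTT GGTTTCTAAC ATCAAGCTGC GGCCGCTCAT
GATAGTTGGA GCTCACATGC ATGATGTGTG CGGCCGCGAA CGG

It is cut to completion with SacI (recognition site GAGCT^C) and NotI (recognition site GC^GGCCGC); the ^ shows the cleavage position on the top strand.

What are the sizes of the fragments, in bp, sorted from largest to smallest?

96, 23, 18, 14, 12 bp

The SacI site (GAGCTC) starts at position 129.
SacI cuts after base 5 of each site (before the last base), so after position 133.
NotI sites (GCGGCCGC) start at positions 13, 109, 150.
NotI cuts after base 2 of each site, so after positions 14, 110, 151.
Combined cut positions: 14, 110, 133, 151.
Linear molecule, 4 cuts → 5 fragments:
  1–14 → 14 bp
  15–110 → 96 bp
  111–133 → 23 bp
  134–151 → 18 bp
  152–163 → 12 bp
Sorted largest to smallest: 96, 23, 18, 14, 12 bp.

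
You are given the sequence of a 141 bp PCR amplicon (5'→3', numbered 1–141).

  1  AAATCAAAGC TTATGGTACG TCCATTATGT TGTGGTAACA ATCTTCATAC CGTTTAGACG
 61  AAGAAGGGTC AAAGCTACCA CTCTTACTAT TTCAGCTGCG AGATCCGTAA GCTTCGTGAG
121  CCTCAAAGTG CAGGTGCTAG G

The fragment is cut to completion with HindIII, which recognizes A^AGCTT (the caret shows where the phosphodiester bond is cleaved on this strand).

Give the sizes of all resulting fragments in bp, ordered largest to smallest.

HindIII sites (AAGCTT) start at positions 7, 109.
HindIII cuts after the first base of each site, so after positions 7, 109.
Linear molecule, 2 cuts → 3 fragments:
  1–7 → 7 bp
  8–109 → 102 bp
  110–141 → 32 bp
Sorted largest to smallest: 102, 32, 7 bp.

102, 32, 7 bp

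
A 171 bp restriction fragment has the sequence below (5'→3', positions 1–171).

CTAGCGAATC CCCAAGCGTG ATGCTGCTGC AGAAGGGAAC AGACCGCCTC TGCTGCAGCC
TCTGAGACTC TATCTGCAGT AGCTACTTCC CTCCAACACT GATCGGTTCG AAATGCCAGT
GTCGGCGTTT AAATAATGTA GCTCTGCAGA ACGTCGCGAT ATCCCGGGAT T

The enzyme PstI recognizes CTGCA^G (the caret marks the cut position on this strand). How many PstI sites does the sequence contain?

4

CTGCAG occurs starting at positions 27, 53, 74, 144.
PstI cuts at 4 sites.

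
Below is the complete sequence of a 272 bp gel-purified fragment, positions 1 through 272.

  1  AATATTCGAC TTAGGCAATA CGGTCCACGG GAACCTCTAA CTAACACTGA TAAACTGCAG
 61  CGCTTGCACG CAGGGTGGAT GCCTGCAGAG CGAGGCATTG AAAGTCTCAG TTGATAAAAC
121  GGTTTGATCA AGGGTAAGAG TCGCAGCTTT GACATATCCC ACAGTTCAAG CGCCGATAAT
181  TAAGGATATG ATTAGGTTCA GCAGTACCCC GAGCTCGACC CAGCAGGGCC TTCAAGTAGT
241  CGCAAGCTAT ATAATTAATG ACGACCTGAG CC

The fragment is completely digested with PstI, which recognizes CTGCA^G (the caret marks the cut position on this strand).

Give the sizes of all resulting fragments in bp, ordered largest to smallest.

PstI sites (CTGCAG) start at positions 55, 83.
PstI cuts after base 5 of each site (before the last base), so after positions 59, 87.
Linear molecule, 2 cuts → 3 fragments:
  1–59 → 59 bp
  60–87 → 28 bp
  88–272 → 185 bp
Sorted largest to smallest: 185, 59, 28 bp.

185, 59, 28 bp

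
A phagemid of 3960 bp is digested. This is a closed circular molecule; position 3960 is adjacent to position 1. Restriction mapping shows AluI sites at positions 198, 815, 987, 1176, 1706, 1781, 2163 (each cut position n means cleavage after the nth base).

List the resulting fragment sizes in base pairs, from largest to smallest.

Circular molecule, 7 cuts → 7 fragments:
  815 − 198 = 617 bp
  987 − 815 = 172 bp
  1176 − 987 = 189 bp
  1706 − 1176 = 530 bp
  1781 − 1706 = 75 bp
  2163 − 1781 = 382 bp
  wrap: 3960 − 2163 + 198 = 1995 bp
Sorted largest to smallest: 1995, 617, 530, 382, 189, 172, 75 bp.

1995, 617, 530, 382, 189, 172, 75 bp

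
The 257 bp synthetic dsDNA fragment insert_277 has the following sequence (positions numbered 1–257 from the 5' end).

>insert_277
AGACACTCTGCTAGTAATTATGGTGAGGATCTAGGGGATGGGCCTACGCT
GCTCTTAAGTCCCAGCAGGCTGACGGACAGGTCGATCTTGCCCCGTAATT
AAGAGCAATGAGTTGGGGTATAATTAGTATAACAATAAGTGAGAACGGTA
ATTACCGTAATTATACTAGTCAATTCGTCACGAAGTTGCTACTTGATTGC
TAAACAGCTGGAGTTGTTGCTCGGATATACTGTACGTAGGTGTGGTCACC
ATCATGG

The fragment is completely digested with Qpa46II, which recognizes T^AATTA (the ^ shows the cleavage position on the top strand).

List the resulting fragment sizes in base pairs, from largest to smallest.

Qpa46II sites (TAATTA) start at positions 15, 96, 121, 149, 158.
Qpa46II cuts after the first base of each site, so after positions 15, 96, 121, 149, 158.
Linear molecule, 5 cuts → 6 fragments:
  1–15 → 15 bp
  16–96 → 81 bp
  97–121 → 25 bp
  122–149 → 28 bp
  150–158 → 9 bp
  159–257 → 99 bp
Sorted largest to smallest: 99, 81, 28, 25, 15, 9 bp.

99, 81, 28, 25, 15, 9 bp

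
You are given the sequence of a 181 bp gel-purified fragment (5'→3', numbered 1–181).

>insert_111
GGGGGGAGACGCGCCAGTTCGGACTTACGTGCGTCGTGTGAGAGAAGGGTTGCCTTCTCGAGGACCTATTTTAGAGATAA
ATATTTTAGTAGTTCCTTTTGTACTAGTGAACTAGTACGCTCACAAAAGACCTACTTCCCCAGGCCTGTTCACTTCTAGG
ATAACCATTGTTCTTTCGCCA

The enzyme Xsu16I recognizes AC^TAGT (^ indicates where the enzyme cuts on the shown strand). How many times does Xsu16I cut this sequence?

ACTAGT occurs starting at positions 103, 111.
Xsu16I cuts at 2 sites.

2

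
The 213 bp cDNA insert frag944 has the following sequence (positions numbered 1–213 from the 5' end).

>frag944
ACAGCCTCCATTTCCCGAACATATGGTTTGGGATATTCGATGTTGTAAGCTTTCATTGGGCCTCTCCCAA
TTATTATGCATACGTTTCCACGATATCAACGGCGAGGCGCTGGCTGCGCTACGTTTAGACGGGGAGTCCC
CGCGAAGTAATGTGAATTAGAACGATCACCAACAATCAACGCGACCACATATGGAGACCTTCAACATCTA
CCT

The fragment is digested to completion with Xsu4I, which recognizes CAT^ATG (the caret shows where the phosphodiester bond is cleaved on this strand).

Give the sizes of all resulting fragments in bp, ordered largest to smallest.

168, 23, 22 bp

Xsu4I sites (CATATG) start at positions 20, 188.
Xsu4I cuts after base 3 of each site, so after positions 22, 190.
Linear molecule, 2 cuts → 3 fragments:
  1–22 → 22 bp
  23–190 → 168 bp
  191–213 → 23 bp
Sorted largest to smallest: 168, 23, 22 bp.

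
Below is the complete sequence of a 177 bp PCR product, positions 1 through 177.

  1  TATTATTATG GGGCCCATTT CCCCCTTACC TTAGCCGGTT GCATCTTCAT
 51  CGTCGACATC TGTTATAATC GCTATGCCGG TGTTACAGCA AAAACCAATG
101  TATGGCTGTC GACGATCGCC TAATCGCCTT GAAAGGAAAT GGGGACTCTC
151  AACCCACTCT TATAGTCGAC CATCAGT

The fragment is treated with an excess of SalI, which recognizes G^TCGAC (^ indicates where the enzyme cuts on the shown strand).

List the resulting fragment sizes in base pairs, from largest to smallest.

57, 56, 52, 12 bp

SalI sites (GTCGAC) start at positions 52, 108, 165.
SalI cuts after the first base of each site, so after positions 52, 108, 165.
Linear molecule, 3 cuts → 4 fragments:
  1–52 → 52 bp
  53–108 → 56 bp
  109–165 → 57 bp
  166–177 → 12 bp
Sorted largest to smallest: 57, 56, 52, 12 bp.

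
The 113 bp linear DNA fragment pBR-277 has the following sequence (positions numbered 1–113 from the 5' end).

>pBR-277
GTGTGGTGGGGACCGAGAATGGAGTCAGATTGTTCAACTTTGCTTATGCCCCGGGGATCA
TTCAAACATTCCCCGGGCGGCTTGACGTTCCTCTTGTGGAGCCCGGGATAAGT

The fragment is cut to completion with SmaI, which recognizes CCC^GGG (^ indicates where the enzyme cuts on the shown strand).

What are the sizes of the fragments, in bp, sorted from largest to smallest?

SmaI sites (CCCGGG) start at positions 50, 72, 102.
SmaI cuts after base 3 of each site, so after positions 52, 74, 104.
Linear molecule, 3 cuts → 4 fragments:
  1–52 → 52 bp
  53–74 → 22 bp
  75–104 → 30 bp
  105–113 → 9 bp
Sorted largest to smallest: 52, 30, 22, 9 bp.

52, 30, 22, 9 bp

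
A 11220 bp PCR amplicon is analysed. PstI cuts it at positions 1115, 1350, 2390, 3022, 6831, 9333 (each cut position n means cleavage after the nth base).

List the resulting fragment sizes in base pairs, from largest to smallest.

3809, 2502, 1887, 1115, 1040, 632, 235 bp

Linear molecule, 6 cuts → 7 fragments:
  1115 − 0 = 1115 bp
  1350 − 1115 = 235 bp
  2390 − 1350 = 1040 bp
  3022 − 2390 = 632 bp
  6831 − 3022 = 3809 bp
  9333 − 6831 = 2502 bp
  11220 − 9333 = 1887 bp
Sorted largest to smallest: 3809, 2502, 1887, 1115, 1040, 632, 235 bp.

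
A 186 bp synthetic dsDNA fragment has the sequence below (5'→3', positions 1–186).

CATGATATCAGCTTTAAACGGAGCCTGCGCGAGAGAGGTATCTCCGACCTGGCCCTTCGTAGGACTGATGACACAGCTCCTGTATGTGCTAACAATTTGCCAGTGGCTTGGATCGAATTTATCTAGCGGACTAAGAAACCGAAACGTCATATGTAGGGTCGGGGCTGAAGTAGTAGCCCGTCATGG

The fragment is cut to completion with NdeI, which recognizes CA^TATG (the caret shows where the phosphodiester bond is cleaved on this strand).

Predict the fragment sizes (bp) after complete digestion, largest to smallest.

149, 37 bp

The NdeI site (CATATG) starts at position 148.
NdeI cuts after base 2 of each site, so after position 149.
Linear molecule, 1 cut → 2 fragments:
  1–149 → 149 bp
  150–186 → 37 bp
Sorted largest to smallest: 149, 37 bp.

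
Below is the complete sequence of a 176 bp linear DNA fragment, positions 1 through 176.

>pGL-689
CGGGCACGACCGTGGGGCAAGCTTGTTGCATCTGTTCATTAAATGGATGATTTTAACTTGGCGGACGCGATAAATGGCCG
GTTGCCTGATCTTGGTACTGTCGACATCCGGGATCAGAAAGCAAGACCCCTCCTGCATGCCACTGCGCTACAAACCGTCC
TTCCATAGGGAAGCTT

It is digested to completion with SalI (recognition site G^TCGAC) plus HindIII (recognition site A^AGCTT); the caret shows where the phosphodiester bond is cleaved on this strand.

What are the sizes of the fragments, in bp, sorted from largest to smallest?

81, 71, 19, 5 bp

The SalI site (GTCGAC) starts at position 100.
SalI cuts after the first base of each site, so after position 100.
HindIII sites (AAGCTT) start at positions 19, 171.
HindIII cuts after the first base of each site, so after positions 19, 171.
Combined cut positions: 19, 100, 171.
Linear molecule, 3 cuts → 4 fragments:
  1–19 → 19 bp
  20–100 → 81 bp
  101–171 → 71 bp
  172–176 → 5 bp
Sorted largest to smallest: 81, 71, 19, 5 bp.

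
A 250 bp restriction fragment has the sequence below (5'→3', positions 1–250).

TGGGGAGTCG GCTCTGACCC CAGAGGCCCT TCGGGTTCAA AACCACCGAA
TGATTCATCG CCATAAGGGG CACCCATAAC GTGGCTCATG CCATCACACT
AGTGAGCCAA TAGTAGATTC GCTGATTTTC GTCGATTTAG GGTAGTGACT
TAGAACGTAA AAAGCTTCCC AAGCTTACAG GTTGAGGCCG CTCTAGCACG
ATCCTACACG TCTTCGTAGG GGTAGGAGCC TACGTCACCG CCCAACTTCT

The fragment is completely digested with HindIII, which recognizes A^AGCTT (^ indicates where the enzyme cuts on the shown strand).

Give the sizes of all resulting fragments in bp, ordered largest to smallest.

162, 79, 9 bp

HindIII sites (AAGCTT) start at positions 162, 171.
HindIII cuts after the first base of each site, so after positions 162, 171.
Linear molecule, 2 cuts → 3 fragments:
  1–162 → 162 bp
  163–171 → 9 bp
  172–250 → 79 bp
Sorted largest to smallest: 162, 79, 9 bp.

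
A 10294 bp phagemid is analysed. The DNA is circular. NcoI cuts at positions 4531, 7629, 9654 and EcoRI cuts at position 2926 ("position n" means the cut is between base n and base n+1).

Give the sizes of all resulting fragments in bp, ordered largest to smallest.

3566, 3098, 2025, 1605 bp

Combined cut positions (sorted): 2926, 4531, 7629, 9654.
Circular molecule, 4 cuts → 4 fragments:
  4531 − 2926 = 1605 bp
  7629 − 4531 = 3098 bp
  9654 − 7629 = 2025 bp
  wrap: 10294 − 9654 + 2926 = 3566 bp
Sorted largest to smallest: 3566, 3098, 2025, 1605 bp.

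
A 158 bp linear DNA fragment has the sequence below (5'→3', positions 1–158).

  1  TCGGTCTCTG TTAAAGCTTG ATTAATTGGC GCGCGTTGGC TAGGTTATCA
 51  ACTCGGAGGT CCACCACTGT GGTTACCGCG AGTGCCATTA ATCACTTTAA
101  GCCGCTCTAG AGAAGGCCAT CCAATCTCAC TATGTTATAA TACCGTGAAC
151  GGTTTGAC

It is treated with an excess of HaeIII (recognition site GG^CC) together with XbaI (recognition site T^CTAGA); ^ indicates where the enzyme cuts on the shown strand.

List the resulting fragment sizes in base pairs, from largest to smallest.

106, 42, 10 bp

The HaeIII site (GGCC) starts at position 115.
HaeIII cuts after base 2 of each site, so after position 116.
The XbaI site (TCTAGA) starts at position 106.
XbaI cuts after the first base of each site, so after position 106.
Combined cut positions: 106, 116.
Linear molecule, 2 cuts → 3 fragments:
  1–106 → 106 bp
  107–116 → 10 bp
  117–158 → 42 bp
Sorted largest to smallest: 106, 42, 10 bp.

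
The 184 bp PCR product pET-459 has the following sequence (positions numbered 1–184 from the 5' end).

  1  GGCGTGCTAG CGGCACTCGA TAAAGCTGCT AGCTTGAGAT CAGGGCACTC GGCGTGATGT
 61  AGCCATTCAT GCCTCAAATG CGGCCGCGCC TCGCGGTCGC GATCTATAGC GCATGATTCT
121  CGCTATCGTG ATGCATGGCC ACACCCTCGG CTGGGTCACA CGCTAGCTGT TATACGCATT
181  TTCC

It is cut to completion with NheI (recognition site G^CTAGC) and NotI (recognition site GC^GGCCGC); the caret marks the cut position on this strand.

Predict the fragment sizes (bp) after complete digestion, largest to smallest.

NheI sites (GCTAGC) start at positions 6, 28, 162.
NheI cuts after the first base of each site, so after positions 6, 28, 162.
The NotI site (GCGGCCGC) starts at position 80.
NotI cuts after base 2 of each site, so after position 81.
Combined cut positions: 6, 28, 81, 162.
Linear molecule, 4 cuts → 5 fragments:
  1–6 → 6 bp
  7–28 → 22 bp
  29–81 → 53 bp
  82–162 → 81 bp
  163–184 → 22 bp
Sorted largest to smallest: 81, 53, 22, 22, 6 bp.

81, 53, 22, 22, 6 bp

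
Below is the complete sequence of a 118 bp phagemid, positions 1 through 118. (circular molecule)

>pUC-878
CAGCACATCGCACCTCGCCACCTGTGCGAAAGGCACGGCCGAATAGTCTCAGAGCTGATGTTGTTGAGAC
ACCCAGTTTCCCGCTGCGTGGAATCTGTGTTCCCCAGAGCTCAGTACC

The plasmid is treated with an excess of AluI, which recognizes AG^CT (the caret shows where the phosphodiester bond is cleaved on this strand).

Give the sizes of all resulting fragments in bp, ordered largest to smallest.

63, 55 bp

AluI sites (AGCT) start at positions 53, 108.
AluI cuts after base 2 of each site, so after positions 54, 109.
Circular molecule, 2 cuts → 2 fragments:
  55–109 → 55 bp
  110–118 then 1–54 → 9 + 54 = 63 bp
Sorted largest to smallest: 63, 55 bp.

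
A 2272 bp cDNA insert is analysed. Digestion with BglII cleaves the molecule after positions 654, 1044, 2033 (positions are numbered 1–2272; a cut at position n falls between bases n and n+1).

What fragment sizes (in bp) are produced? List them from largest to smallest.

989, 654, 390, 239 bp

Linear molecule, 3 cuts → 4 fragments:
  654 − 0 = 654 bp
  1044 − 654 = 390 bp
  2033 − 1044 = 989 bp
  2272 − 2033 = 239 bp
Sorted largest to smallest: 989, 654, 390, 239 bp.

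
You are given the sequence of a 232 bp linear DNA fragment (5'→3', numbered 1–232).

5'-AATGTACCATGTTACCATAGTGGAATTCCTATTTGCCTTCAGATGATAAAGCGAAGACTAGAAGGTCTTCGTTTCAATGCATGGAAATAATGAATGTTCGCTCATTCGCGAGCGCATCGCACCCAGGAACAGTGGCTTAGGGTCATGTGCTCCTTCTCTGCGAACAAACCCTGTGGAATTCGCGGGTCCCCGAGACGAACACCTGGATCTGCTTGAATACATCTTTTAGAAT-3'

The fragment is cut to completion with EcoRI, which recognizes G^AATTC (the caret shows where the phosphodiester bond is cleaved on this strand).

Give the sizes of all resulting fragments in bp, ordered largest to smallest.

EcoRI sites (GAATTC) start at positions 23, 176.
EcoRI cuts after the first base of each site, so after positions 23, 176.
Linear molecule, 2 cuts → 3 fragments:
  1–23 → 23 bp
  24–176 → 153 bp
  177–232 → 56 bp
Sorted largest to smallest: 153, 56, 23 bp.

153, 56, 23 bp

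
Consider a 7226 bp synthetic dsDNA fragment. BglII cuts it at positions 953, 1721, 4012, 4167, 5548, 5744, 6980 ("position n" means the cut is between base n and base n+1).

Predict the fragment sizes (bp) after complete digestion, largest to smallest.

Linear molecule, 7 cuts → 8 fragments:
  953 − 0 = 953 bp
  1721 − 953 = 768 bp
  4012 − 1721 = 2291 bp
  4167 − 4012 = 155 bp
  5548 − 4167 = 1381 bp
  5744 − 5548 = 196 bp
  6980 − 5744 = 1236 bp
  7226 − 6980 = 246 bp
Sorted largest to smallest: 2291, 1381, 1236, 953, 768, 246, 196, 155 bp.

2291, 1381, 1236, 953, 768, 246, 196, 155 bp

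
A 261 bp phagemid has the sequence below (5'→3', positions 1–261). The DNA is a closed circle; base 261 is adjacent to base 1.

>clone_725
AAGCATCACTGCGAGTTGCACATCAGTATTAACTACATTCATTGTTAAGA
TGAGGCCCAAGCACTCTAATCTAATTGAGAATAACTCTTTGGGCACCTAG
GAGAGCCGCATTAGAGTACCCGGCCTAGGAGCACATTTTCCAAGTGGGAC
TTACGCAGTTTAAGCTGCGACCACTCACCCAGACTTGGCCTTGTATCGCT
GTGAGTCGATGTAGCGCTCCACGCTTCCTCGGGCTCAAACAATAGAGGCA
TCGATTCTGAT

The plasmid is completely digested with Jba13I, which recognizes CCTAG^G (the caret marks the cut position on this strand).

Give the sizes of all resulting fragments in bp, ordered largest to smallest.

Jba13I sites (CCTAGG) start at positions 96, 124.
Jba13I cuts after base 5 of each site (before the last base), so after positions 100, 128.
Circular molecule, 2 cuts → 2 fragments:
  101–128 → 28 bp
  129–261 then 1–100 → 133 + 100 = 233 bp
Sorted largest to smallest: 233, 28 bp.

233, 28 bp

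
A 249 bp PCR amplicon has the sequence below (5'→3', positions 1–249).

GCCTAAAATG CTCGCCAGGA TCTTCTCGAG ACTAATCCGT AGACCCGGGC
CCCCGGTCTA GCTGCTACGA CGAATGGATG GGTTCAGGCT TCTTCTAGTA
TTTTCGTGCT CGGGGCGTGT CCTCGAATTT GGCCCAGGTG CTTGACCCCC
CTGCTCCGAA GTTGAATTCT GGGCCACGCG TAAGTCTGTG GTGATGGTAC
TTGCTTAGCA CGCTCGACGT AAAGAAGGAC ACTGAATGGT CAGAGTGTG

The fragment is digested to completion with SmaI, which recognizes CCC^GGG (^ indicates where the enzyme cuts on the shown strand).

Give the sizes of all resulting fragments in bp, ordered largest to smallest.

The SmaI site (CCCGGG) starts at position 44.
SmaI cuts after base 3 of each site, so after position 46.
Linear molecule, 1 cut → 2 fragments:
  1–46 → 46 bp
  47–249 → 203 bp
Sorted largest to smallest: 203, 46 bp.

203, 46 bp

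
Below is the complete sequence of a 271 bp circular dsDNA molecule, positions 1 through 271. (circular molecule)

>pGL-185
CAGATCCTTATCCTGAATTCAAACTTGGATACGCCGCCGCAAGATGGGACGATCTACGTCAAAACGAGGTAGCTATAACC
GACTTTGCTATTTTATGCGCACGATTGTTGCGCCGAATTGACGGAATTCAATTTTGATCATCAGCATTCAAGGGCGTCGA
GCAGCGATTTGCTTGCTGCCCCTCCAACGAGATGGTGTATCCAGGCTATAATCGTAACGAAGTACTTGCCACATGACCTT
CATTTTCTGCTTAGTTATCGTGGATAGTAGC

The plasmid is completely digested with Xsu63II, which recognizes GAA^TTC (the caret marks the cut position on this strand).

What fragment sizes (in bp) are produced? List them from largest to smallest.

162, 109 bp

Xsu63II sites (GAATTC) start at positions 15, 124.
Xsu63II cuts after base 3 of each site, so after positions 17, 126.
Circular molecule, 2 cuts → 2 fragments:
  18–126 → 109 bp
  127–271 then 1–17 → 145 + 17 = 162 bp
Sorted largest to smallest: 162, 109 bp.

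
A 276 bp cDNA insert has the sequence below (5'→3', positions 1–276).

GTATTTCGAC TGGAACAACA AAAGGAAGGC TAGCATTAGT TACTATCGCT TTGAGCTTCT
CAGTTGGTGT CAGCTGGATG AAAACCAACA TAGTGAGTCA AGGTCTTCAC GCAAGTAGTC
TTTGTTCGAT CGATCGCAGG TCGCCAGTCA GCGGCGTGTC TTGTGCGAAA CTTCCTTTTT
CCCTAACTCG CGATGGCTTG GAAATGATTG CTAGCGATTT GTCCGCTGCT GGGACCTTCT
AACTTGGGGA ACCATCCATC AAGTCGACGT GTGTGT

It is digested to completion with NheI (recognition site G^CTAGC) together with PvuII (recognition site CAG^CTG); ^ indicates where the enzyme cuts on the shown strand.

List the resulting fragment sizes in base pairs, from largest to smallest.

NheI sites (GCTAGC) start at positions 29, 210.
NheI cuts after the first base of each site, so after positions 29, 210.
The PvuII site (CAGCTG) starts at position 71.
PvuII cuts after base 3 of each site, so after position 73.
Combined cut positions: 29, 73, 210.
Linear molecule, 3 cuts → 4 fragments:
  1–29 → 29 bp
  30–73 → 44 bp
  74–210 → 137 bp
  211–276 → 66 bp
Sorted largest to smallest: 137, 66, 44, 29 bp.

137, 66, 44, 29 bp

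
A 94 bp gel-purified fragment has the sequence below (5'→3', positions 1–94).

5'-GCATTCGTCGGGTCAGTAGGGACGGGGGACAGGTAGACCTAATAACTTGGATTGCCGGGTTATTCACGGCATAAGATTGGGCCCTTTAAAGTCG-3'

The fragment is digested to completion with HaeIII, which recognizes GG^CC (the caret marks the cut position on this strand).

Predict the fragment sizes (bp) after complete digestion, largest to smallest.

The HaeIII site (GGCC) starts at position 80.
HaeIII cuts after base 2 of each site, so after position 81.
Linear molecule, 1 cut → 2 fragments:
  1–81 → 81 bp
  82–94 → 13 bp
Sorted largest to smallest: 81, 13 bp.

81, 13 bp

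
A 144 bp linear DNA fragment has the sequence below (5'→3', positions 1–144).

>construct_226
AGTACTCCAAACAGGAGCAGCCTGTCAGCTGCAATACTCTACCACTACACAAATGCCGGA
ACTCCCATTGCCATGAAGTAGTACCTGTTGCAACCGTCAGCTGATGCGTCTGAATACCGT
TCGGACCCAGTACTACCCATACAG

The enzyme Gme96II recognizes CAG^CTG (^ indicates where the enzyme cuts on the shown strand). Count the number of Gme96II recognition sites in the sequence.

CAGCTG occurs starting at positions 26, 98.
Gme96II cuts at 2 sites.

2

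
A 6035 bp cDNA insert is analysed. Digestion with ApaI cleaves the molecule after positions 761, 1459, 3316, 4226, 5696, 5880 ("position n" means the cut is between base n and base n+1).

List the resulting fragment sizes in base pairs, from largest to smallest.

Linear molecule, 6 cuts → 7 fragments:
  761 − 0 = 761 bp
  1459 − 761 = 698 bp
  3316 − 1459 = 1857 bp
  4226 − 3316 = 910 bp
  5696 − 4226 = 1470 bp
  5880 − 5696 = 184 bp
  6035 − 5880 = 155 bp
Sorted largest to smallest: 1857, 1470, 910, 761, 698, 184, 155 bp.

1857, 1470, 910, 761, 698, 184, 155 bp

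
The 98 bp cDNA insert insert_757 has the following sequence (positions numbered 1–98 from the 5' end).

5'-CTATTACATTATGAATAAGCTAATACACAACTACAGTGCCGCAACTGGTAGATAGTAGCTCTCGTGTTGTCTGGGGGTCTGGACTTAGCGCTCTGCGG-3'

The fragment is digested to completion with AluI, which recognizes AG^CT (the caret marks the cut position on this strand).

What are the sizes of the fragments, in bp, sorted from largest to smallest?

40, 39, 19 bp

AluI sites (AGCT) start at positions 18, 57.
AluI cuts after base 2 of each site, so after positions 19, 58.
Linear molecule, 2 cuts → 3 fragments:
  1–19 → 19 bp
  20–58 → 39 bp
  59–98 → 40 bp
Sorted largest to smallest: 40, 39, 19 bp.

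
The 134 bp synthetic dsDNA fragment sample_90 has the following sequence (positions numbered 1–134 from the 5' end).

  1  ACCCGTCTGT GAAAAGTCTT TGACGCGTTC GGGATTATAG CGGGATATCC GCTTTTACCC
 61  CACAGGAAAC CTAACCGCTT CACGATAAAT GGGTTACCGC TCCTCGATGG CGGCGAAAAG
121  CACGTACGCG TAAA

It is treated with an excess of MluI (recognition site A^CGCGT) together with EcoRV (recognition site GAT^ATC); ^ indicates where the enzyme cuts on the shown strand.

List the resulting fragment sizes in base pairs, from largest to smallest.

80, 23, 23, 8 bp

MluI sites (ACGCGT) start at positions 23, 126.
MluI cuts after the first base of each site, so after positions 23, 126.
The EcoRV site (GATATC) starts at position 44.
EcoRV cuts after base 3 of each site, so after position 46.
Combined cut positions: 23, 46, 126.
Linear molecule, 3 cuts → 4 fragments:
  1–23 → 23 bp
  24–46 → 23 bp
  47–126 → 80 bp
  127–134 → 8 bp
Sorted largest to smallest: 80, 23, 23, 8 bp.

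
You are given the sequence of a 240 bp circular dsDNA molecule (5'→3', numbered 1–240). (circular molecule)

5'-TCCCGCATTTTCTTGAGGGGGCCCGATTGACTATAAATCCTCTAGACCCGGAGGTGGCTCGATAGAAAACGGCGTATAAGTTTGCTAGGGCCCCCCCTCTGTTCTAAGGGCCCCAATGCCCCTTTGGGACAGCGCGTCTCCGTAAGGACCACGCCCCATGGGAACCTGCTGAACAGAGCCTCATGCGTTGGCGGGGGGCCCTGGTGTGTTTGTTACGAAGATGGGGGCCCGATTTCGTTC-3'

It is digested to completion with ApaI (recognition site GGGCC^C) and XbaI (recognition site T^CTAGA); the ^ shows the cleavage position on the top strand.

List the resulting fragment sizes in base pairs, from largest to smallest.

ApaI sites (GGGCCC) start at positions 19, 88, 108, 196, 225.
ApaI cuts after base 5 of each site (before the last base), so after positions 23, 92, 112, 200, 229.
The XbaI site (TCTAGA) starts at position 41.
XbaI cuts after the first base of each site, so after position 41.
Combined cut positions: 23, 41, 92, 112, 200, 229.
Circular molecule, 6 cuts → 6 fragments:
  24–41 → 18 bp
  42–92 → 51 bp
  93–112 → 20 bp
  113–200 → 88 bp
  201–229 → 29 bp
  230–240 then 1–23 → 11 + 23 = 34 bp
Sorted largest to smallest: 88, 51, 34, 29, 20, 18 bp.

88, 51, 34, 29, 20, 18 bp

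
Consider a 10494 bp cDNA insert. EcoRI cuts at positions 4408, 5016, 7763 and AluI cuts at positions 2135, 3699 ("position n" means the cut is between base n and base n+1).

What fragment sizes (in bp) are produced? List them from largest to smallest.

2747, 2731, 2135, 1564, 709, 608 bp

Combined cut positions (sorted): 2135, 3699, 4408, 5016, 7763.
Linear molecule, 5 cuts → 6 fragments:
  2135 − 0 = 2135 bp
  3699 − 2135 = 1564 bp
  4408 − 3699 = 709 bp
  5016 − 4408 = 608 bp
  7763 − 5016 = 2747 bp
  10494 − 7763 = 2731 bp
Sorted largest to smallest: 2747, 2731, 2135, 1564, 709, 608 bp.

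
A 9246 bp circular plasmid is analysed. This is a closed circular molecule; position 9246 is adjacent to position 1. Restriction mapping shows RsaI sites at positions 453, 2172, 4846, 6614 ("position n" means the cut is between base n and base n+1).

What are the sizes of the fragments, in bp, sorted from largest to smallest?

3085, 2674, 1768, 1719 bp

Circular molecule, 4 cuts → 4 fragments:
  2172 − 453 = 1719 bp
  4846 − 2172 = 2674 bp
  6614 − 4846 = 1768 bp
  wrap: 9246 − 6614 + 453 = 3085 bp
Sorted largest to smallest: 3085, 2674, 1768, 1719 bp.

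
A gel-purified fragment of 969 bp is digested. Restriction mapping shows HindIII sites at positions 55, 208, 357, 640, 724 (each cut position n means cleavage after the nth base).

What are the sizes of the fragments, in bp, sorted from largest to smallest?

Linear molecule, 5 cuts → 6 fragments:
  55 − 0 = 55 bp
  208 − 55 = 153 bp
  357 − 208 = 149 bp
  640 − 357 = 283 bp
  724 − 640 = 84 bp
  969 − 724 = 245 bp
Sorted largest to smallest: 283, 245, 153, 149, 84, 55 bp.

283, 245, 153, 149, 84, 55 bp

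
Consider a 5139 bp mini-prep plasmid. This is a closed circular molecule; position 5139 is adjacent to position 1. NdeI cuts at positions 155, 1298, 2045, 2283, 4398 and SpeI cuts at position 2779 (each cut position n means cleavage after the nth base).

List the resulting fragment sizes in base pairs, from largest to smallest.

Combined cut positions (sorted): 155, 1298, 2045, 2283, 2779, 4398.
Circular molecule, 6 cuts → 6 fragments:
  1298 − 155 = 1143 bp
  2045 − 1298 = 747 bp
  2283 − 2045 = 238 bp
  2779 − 2283 = 496 bp
  4398 − 2779 = 1619 bp
  wrap: 5139 − 4398 + 155 = 896 bp
Sorted largest to smallest: 1619, 1143, 896, 747, 496, 238 bp.

1619, 1143, 896, 747, 496, 238 bp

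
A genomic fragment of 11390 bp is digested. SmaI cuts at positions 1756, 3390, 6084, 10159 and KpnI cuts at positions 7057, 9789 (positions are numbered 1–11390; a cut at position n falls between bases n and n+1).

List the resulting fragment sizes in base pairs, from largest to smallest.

Combined cut positions (sorted): 1756, 3390, 6084, 7057, 9789, 10159.
Linear molecule, 6 cuts → 7 fragments:
  1756 − 0 = 1756 bp
  3390 − 1756 = 1634 bp
  6084 − 3390 = 2694 bp
  7057 − 6084 = 973 bp
  9789 − 7057 = 2732 bp
  10159 − 9789 = 370 bp
  11390 − 10159 = 1231 bp
Sorted largest to smallest: 2732, 2694, 1756, 1634, 1231, 973, 370 bp.

2732, 2694, 1756, 1634, 1231, 973, 370 bp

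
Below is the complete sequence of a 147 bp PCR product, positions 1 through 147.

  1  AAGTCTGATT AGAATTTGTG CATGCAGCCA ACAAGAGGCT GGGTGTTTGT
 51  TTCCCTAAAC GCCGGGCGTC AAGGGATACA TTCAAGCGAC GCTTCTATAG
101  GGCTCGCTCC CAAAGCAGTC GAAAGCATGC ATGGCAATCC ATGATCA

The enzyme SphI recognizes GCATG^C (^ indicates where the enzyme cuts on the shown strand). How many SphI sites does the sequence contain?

GCATGC occurs starting at positions 20, 125.
SphI cuts at 2 sites.

2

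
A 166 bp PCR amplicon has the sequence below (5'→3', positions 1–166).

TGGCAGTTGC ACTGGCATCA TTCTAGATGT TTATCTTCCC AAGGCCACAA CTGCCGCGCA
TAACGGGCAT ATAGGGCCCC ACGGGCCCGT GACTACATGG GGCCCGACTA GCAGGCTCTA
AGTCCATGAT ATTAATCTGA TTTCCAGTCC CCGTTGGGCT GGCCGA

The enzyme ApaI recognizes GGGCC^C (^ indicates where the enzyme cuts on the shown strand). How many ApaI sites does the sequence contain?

3

GGGCCC occurs starting at positions 74, 83, 100.
ApaI cuts at 3 sites.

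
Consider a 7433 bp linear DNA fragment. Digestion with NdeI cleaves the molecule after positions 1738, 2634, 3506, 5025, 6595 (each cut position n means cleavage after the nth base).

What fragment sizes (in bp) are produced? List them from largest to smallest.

Linear molecule, 5 cuts → 6 fragments:
  1738 − 0 = 1738 bp
  2634 − 1738 = 896 bp
  3506 − 2634 = 872 bp
  5025 − 3506 = 1519 bp
  6595 − 5025 = 1570 bp
  7433 − 6595 = 838 bp
Sorted largest to smallest: 1738, 1570, 1519, 896, 872, 838 bp.

1738, 1570, 1519, 896, 872, 838 bp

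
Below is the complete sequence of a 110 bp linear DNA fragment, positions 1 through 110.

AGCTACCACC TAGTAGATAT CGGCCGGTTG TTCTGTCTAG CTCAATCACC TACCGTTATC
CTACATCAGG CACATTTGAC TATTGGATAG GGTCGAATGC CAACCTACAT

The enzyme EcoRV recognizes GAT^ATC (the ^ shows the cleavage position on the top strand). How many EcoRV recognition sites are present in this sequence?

GATATC occurs starting at position 16.
EcoRV cuts at 1 site.

1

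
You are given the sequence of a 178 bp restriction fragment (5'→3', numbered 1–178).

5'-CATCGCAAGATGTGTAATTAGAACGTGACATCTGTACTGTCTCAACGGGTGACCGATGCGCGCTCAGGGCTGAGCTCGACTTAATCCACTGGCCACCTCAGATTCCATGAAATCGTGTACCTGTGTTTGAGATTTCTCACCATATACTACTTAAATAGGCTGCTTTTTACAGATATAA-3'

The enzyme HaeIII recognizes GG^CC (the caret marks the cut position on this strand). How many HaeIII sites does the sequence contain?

1

GGCC occurs starting at position 91.
HaeIII cuts at 1 site.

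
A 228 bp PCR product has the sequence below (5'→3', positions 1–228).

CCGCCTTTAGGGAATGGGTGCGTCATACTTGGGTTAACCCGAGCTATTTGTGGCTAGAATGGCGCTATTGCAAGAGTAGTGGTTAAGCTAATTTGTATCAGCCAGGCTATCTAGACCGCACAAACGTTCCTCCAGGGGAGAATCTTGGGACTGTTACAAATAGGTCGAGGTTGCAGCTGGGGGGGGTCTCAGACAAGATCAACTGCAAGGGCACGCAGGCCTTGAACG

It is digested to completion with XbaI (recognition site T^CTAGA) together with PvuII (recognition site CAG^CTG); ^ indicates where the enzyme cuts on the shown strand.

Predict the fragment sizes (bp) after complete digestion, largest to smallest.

110, 66, 52 bp

The XbaI site (TCTAGA) starts at position 110.
XbaI cuts after the first base of each site, so after position 110.
The PvuII site (CAGCTG) starts at position 174.
PvuII cuts after base 3 of each site, so after position 176.
Combined cut positions: 110, 176.
Linear molecule, 2 cuts → 3 fragments:
  1–110 → 110 bp
  111–176 → 66 bp
  177–228 → 52 bp
Sorted largest to smallest: 110, 66, 52 bp.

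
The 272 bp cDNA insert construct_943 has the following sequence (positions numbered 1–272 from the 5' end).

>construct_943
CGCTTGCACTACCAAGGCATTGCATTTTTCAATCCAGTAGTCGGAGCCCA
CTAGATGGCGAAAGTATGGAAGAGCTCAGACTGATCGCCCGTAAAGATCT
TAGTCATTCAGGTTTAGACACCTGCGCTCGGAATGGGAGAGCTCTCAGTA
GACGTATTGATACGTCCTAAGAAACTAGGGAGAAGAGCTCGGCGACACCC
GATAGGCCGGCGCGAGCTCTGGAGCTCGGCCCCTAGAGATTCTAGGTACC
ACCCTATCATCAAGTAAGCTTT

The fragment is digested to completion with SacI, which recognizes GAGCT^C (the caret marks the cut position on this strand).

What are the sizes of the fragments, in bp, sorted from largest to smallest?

76, 67, 46, 46, 29, 8 bp

SacI sites (GAGCTC) start at positions 72, 139, 185, 214, 222.
SacI cuts after base 5 of each site (before the last base), so after positions 76, 143, 189, 218, 226.
Linear molecule, 5 cuts → 6 fragments:
  1–76 → 76 bp
  77–143 → 67 bp
  144–189 → 46 bp
  190–218 → 29 bp
  219–226 → 8 bp
  227–272 → 46 bp
Sorted largest to smallest: 76, 67, 46, 46, 29, 8 bp.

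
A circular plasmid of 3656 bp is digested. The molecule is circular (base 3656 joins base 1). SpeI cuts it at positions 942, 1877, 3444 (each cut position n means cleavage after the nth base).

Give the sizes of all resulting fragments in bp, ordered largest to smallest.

1567, 1154, 935 bp

Circular molecule, 3 cuts → 3 fragments:
  1877 − 942 = 935 bp
  3444 − 1877 = 1567 bp
  wrap: 3656 − 3444 + 942 = 1154 bp
Sorted largest to smallest: 1567, 1154, 935 bp.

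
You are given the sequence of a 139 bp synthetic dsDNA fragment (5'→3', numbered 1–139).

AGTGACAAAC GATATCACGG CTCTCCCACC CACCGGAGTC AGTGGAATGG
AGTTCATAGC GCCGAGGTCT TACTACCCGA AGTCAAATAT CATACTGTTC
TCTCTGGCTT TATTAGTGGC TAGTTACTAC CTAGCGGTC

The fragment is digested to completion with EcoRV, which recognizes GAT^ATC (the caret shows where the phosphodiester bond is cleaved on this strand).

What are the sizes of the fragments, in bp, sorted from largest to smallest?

The EcoRV site (GATATC) starts at position 11.
EcoRV cuts after base 3 of each site, so after position 13.
Linear molecule, 1 cut → 2 fragments:
  1–13 → 13 bp
  14–139 → 126 bp
Sorted largest to smallest: 126, 13 bp.

126, 13 bp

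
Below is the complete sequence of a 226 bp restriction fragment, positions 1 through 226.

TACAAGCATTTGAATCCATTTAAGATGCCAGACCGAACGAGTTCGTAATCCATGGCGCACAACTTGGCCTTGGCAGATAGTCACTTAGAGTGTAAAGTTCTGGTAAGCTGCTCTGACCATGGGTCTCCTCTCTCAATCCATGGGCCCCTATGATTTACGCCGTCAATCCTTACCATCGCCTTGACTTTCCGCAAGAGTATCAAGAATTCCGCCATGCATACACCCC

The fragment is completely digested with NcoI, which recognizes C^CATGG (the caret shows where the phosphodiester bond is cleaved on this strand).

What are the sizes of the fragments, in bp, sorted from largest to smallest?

88, 67, 50, 21 bp

NcoI sites (CCATGG) start at positions 50, 117, 138.
NcoI cuts after the first base of each site, so after positions 50, 117, 138.
Linear molecule, 3 cuts → 4 fragments:
  1–50 → 50 bp
  51–117 → 67 bp
  118–138 → 21 bp
  139–226 → 88 bp
Sorted largest to smallest: 88, 67, 50, 21 bp.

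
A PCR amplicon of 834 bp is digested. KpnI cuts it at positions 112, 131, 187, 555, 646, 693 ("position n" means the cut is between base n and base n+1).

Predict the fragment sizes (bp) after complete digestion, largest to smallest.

Linear molecule, 6 cuts → 7 fragments:
  112 − 0 = 112 bp
  131 − 112 = 19 bp
  187 − 131 = 56 bp
  555 − 187 = 368 bp
  646 − 555 = 91 bp
  693 − 646 = 47 bp
  834 − 693 = 141 bp
Sorted largest to smallest: 368, 141, 112, 91, 56, 47, 19 bp.

368, 141, 112, 91, 56, 47, 19 bp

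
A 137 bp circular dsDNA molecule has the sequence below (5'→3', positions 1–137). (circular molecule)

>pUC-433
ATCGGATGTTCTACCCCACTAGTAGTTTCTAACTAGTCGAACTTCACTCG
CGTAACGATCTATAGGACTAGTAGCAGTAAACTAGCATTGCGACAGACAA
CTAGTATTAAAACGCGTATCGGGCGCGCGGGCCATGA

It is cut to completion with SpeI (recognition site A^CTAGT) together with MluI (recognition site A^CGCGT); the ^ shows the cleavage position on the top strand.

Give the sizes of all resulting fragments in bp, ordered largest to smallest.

SpeI sites (ACTAGT) start at positions 18, 32, 67, 100.
SpeI cuts after the first base of each site, so after positions 18, 32, 67, 100.
The MluI site (ACGCGT) starts at position 112.
MluI cuts after the first base of each site, so after position 112.
Combined cut positions: 18, 32, 67, 100, 112.
Circular molecule, 5 cuts → 5 fragments:
  19–32 → 14 bp
  33–67 → 35 bp
  68–100 → 33 bp
  101–112 → 12 bp
  113–137 then 1–18 → 25 + 18 = 43 bp
Sorted largest to smallest: 43, 35, 33, 14, 12 bp.

43, 35, 33, 14, 12 bp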